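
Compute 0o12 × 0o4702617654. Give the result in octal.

Multiply each base-8 digit by 10, carrying:
  4×10 = 40 → write 0 carry 5
  5×10+5 = 55 → write 7 carry 6
  6×10+6 = 66 → write 2 carry 8
  7×10+8 = 78 → write 6 carry 9
  1×10+9 = 19 → write 3 carry 2
  6×10+2 = 62 → write 6 carry 7
  2×10+7 = 27 → write 3 carry 3
  0×10+3 = 3 → write 3
  7×10 = 70 → write 6 carry 8
  4×10+8 = 48 → write 0 carry 6
  remaining carry: 6

0o60633636270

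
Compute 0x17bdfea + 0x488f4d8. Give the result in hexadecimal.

0x604d4c2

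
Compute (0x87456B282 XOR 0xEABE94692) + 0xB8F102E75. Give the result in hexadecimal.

First 0x87456B282 XOR 0xEABE94692 = 0x6DFBFF410.
Add column by column in base 16, right to left:
  0+5 = 5
  1+7 = 8
  4+E = 2 carry 1
  F+2+1 = 2 carry 1
  F+0+1 = 0 carry 1
  B+1+1 = D
  F+F = E carry 1
  D+8+1 = 6 carry 1
  6+B+1 = 2 carry 1
  final carry 1

0x126ED02285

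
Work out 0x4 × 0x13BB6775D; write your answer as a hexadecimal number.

Multiply each base-16 digit by 4, carrying:
  D×4 = 52 → write 4 carry 3
  5×4+3 = 23 → write 7 carry 1
  7×4+1 = 29 → write D carry 1
  7×4+1 = 29 → write D carry 1
  6×4+1 = 25 → write 9 carry 1
  B×4+1 = 45 → write D carry 2
  B×4+2 = 46 → write E carry 2
  3×4+2 = 14 → write E
  1×4 = 4 → write 4

0x4EED9DD74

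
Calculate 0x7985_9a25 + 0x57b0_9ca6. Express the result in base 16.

Add column by column in base 16, right to left:
  5+6 = b
  2+a = c
  a+c = 6 carry 1
  9+9+1 = 3 carry 1
  5+0+1 = 6
  8+b = 3 carry 1
  9+7+1 = 1 carry 1
  7+5+1 = d

0xd13636cb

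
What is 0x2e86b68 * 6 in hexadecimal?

Multiply each base-16 digit by 6, carrying:
  8×6 = 48 → write 0 carry 3
  6×6+3 = 39 → write 7 carry 2
  b×6+2 = 68 → write 4 carry 4
  6×6+4 = 40 → write 8 carry 2
  8×6+2 = 50 → write 2 carry 3
  e×6+3 = 87 → write 7 carry 5
  2×6+5 = 17 → write 1 carry 1
  remaining carry: 1

0x11728470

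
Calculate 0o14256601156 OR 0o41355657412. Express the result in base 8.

0o55357657556

OR each oct digit independently (no carries):
  1|4=5, 4|1=5, 2|3=3, 5|5=5, 6|5=7, 6|6=6, 0|5=5, 1|7=7, 1|4=5, 5|1=5, 6|2=6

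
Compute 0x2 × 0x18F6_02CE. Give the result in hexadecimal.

0x31EC059C

Multiply each base-16 digit by 2, carrying:
  E×2 = 28 → write C carry 1
  C×2+1 = 25 → write 9 carry 1
  2×2+1 = 5 → write 5
  0×2 = 0 → write 0
  6×2 = 12 → write C
  F×2 = 30 → write E carry 1
  8×2+1 = 17 → write 1 carry 1
  1×2+1 = 3 → write 3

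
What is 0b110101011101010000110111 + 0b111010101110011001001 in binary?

0b111100110011000100000000

Add column by column in base 2, right to left:
  1+1 = 0 carry 1
  1+0+1 = 0 carry 1
  1+0+1 = 0 carry 1
  0+1+1 = 0 carry 1
  1+0+1 = 0 carry 1
  1+0+1 = 0 carry 1
  0+1+1 = 0 carry 1
  0+1+1 = 0 carry 1
  0+0+1 = 1
  0+0 = 0
  1+1 = 0 carry 1
  0+1+1 = 0 carry 1
  1+1+1 = 1 carry 1
  0+0+1 = 1
  1+1 = 0 carry 1
  1+0+1 = 0 carry 1
  1+1+1 = 1 carry 1
  0+0+1 = 1
  1+1 = 0 carry 1
  0+1+1 = 0 carry 1
  1+1+1 = 1 carry 1
  0+0+1 = 1
  1+0 = 1
  1+0 = 1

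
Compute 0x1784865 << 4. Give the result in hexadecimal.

Shifting left by 4 bits = 1 hex digit: append 1 zero.

0x17848650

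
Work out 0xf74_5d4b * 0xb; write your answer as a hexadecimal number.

Multiply each base-16 digit by 11, carrying:
  b×11 = 121 → write 9 carry 7
  4×11+7 = 51 → write 3 carry 3
  d×11+3 = 146 → write 2 carry 9
  5×11+9 = 64 → write 0 carry 4
  4×11+4 = 48 → write 0 carry 3
  7×11+3 = 80 → write 0 carry 5
  f×11+5 = 170 → write a carry 10
  remaining carry: a

0xaa000239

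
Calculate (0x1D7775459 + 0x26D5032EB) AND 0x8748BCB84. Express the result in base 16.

0x44838304

Add column by column in base 16, right to left:
  9+B = 4 carry 1
  5+E+1 = 4 carry 1
  4+2+1 = 7
  5+3 = 8
  7+0 = 7
  7+5 = C
  7+D = 4 carry 1
  D+6+1 = 4 carry 1
  1+2+1 = 4
Sum = 0x444C78744; now AND with 0x8748BCB84:
  4&8=0, 4&7=4, 4&4=4, C&8=8, 7&B=3, 8&C=8, 7&B=3, 4&8=0, 4&4=4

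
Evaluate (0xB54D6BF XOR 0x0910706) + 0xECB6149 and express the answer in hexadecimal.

First 0xB54D6BF XOR 0x0910706 = 0xBC5D1B9.
Add column by column in base 16, right to left:
  9+9 = 2 carry 1
  B+4+1 = 0 carry 1
  1+1+1 = 3
  D+6 = 3 carry 1
  5+B+1 = 1 carry 1
  C+C+1 = 9 carry 1
  B+E+1 = A carry 1
  final carry 1

0x1A913302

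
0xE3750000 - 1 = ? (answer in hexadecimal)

The trailing 4 digits are 0, so subtracting 1 borrows through: they become F and the next digit up decrements.

0xE374FFFF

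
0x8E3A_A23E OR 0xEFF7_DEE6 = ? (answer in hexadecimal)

OR each hex digit independently (no carries):
  8|E=E, E|F=F, 3|F=F, A|7=F, A|D=F, 2|E=E, 3|E=F, E|6=E

0xEFFFFEFE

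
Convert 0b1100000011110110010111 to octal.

0o14036627

Group the bits in threes: 001 100 000 011 110 110 010 111 → 14036627.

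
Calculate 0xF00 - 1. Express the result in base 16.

The trailing 2 digits are 0, so subtracting 1 borrows through: they become F and the next digit up decrements.

0xEFF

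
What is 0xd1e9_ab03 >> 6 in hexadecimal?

0x347a6ac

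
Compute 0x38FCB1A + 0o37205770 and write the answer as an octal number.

0o403153422

0x38FCB1A = 0o343745432 in octal.
Add column by column in base 8, right to left:
  2+0 = 2
  3+7 = 2 carry 1
  4+7+1 = 4 carry 1
  5+5+1 = 3 carry 1
  4+0+1 = 5
  7+2 = 1 carry 1
  3+7+1 = 3 carry 1
  4+3+1 = 0 carry 1
  3+0+1 = 4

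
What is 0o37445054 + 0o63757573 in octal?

0o123424647

Add column by column in base 8, right to left:
  4+3 = 7
  5+7 = 4 carry 1
  0+5+1 = 6
  5+7 = 4 carry 1
  4+5+1 = 2 carry 1
  4+7+1 = 4 carry 1
  7+3+1 = 3 carry 1
  3+6+1 = 2 carry 1
  final carry 1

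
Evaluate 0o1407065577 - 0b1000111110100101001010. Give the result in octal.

0b1000111110100101001010 = 0o10764512 in octal.
Subtract column by column in base 8:
  7-2 → 5
  7-1 → 6
  5-5 → 0
  5-4 → 1
  6-6 → 0
  0-7 → 1 (borrow)
  7-0-1 → 6
  0-1 → 7 (borrow)
  4-0-1 → 3
  1-0 → 1

0o1376101065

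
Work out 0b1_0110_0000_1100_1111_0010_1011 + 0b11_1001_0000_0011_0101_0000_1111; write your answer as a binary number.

0b100111100010000010000111010

Add column by column in base 2, right to left:
  1+1 = 0 carry 1
  1+1+1 = 1 carry 1
  0+1+1 = 0 carry 1
  1+1+1 = 1 carry 1
  0+0+1 = 1
  1+0 = 1
  0+0 = 0
  0+0 = 0
  1+1 = 0 carry 1
  1+0+1 = 0 carry 1
  1+1+1 = 1 carry 1
  1+0+1 = 0 carry 1
  0+1+1 = 0 carry 1
  0+1+1 = 0 carry 1
  1+0+1 = 0 carry 1
  1+0+1 = 0 carry 1
  0+0+1 = 1
  0+0 = 0
  0+0 = 0
  0+0 = 0
  0+1 = 1
  1+0 = 1
  1+0 = 1
  0+1 = 1
  1+1 = 0 carry 1
  0+1+1 = 0 carry 1
  final carry 1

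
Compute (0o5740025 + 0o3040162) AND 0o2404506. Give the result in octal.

0o6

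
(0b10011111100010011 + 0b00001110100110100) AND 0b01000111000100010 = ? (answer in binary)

Add column by column in base 2, right to left:
  1+0 = 1
  1+0 = 1
  0+1 = 1
  0+0 = 0
  1+1 = 0 carry 1
  0+1+1 = 0 carry 1
  0+0+1 = 1
  0+0 = 0
  1+1 = 0 carry 1
  1+0+1 = 0 carry 1
  1+1+1 = 1 carry 1
  1+1+1 = 1 carry 1
  1+1+1 = 1 carry 1
  1+0+1 = 0 carry 1
  0+0+1 = 1
  0+0 = 0
  1+0 = 1
Sum = 0b10101110001000111; now AND with 0b01000111000100010:
  10101110001000111
& 01000111000100010
= 00000110000000010

0b110000000010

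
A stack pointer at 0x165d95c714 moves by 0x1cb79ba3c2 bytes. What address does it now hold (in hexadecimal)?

0x3315316ad6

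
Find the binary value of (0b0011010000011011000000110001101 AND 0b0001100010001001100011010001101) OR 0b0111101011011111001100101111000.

0b111101011011111001100111111101

0b0011010000011011000000110001101 AND 0b0001100010001001100011010001101 = 0b0001000000001001000000010001101.
Then OR with 0b0111101011011111001100101111000.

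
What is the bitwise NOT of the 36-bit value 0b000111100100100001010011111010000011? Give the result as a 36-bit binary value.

Invert each bit: 000111100100100001010011111010000011 → 111000011011011110101100000101111100.

0b111000011011011110101100000101111100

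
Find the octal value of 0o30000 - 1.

0o27777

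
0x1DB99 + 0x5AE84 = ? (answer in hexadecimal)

0x78A1D

Add column by column in base 16, right to left:
  9+4 = D
  9+8 = 1 carry 1
  B+E+1 = A carry 1
  D+A+1 = 8 carry 1
  1+5+1 = 7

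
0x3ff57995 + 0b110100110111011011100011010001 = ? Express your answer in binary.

0b1110100110100110011001001100110

0x3ff57995 = 0b111111111101010111100110010101 in binary.
Add column by column in base 2, right to left:
  1+1 = 0 carry 1
  0+0+1 = 1
  1+0 = 1
  0+0 = 0
  1+1 = 0 carry 1
  0+0+1 = 1
  0+1 = 1
  1+1 = 0 carry 1
  1+0+1 = 0 carry 1
  0+0+1 = 1
  0+0 = 0
  1+1 = 0 carry 1
  1+1+1 = 1 carry 1
  1+1+1 = 1 carry 1
  1+0+1 = 0 carry 1
  0+1+1 = 0 carry 1
  1+1+1 = 1 carry 1
  0+0+1 = 1
  1+1 = 0 carry 1
  0+1+1 = 0 carry 1
  1+1+1 = 1 carry 1
  1+0+1 = 0 carry 1
  1+1+1 = 1 carry 1
  1+1+1 = 1 carry 1
  1+0+1 = 0 carry 1
  1+0+1 = 0 carry 1
  1+1+1 = 1 carry 1
  1+0+1 = 0 carry 1
  1+1+1 = 1 carry 1
  1+1+1 = 1 carry 1
  final carry 1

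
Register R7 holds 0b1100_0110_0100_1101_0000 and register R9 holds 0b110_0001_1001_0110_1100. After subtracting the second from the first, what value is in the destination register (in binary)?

Subtract column by column in base 2:
  0-0 → 0
  0-0 → 0
  0-1 → 1 (borrow)
  0-1-1 → 0 (borrow)
  1-0-1 → 0
  0-1 → 1 (borrow)
  1-1-1 → 1 (borrow)
  1-0-1 → 0
  0-1 → 1 (borrow)
  0-0-1 → 1 (borrow)
  1-0-1 → 0
  0-1 → 1 (borrow)
  0-1-1 → 0 (borrow)
  1-0-1 → 0
  1-0 → 1
  0-0 → 0
  0-0 → 0
  0-1 → 1 (borrow)
  1-1-1 → 1 (borrow)
  1-0-1 → 0

0b1100100101101100100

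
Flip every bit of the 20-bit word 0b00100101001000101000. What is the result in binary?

0b11011010110111010111

Invert each bit: 00100101001000101000 → 11011010110111010111.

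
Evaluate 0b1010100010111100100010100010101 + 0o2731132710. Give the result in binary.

0b1101011110000101111101011011101

0o2731132710 = 0b10111011001001011010111001000 in binary.
Add column by column in base 2, right to left:
  1+0 = 1
  0+0 = 0
  1+0 = 1
  0+1 = 1
  1+0 = 1
  0+0 = 0
  0+1 = 1
  0+1 = 1
  1+1 = 0 carry 1
  0+0+1 = 1
  1+1 = 0 carry 1
  0+0+1 = 1
  0+1 = 1
  0+1 = 1
  1+0 = 1
  0+1 = 1
  0+0 = 0
  1+0 = 1
  1+1 = 0 carry 1
  1+0+1 = 0 carry 1
  1+0+1 = 0 carry 1
  0+1+1 = 0 carry 1
  1+1+1 = 1 carry 1
  0+0+1 = 1
  0+1 = 1
  0+1 = 1
  1+1 = 0 carry 1
  0+0+1 = 1
  1+1 = 0 carry 1
  0+0+1 = 1
  1+0 = 1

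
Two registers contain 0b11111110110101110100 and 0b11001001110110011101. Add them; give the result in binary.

Add column by column in base 2, right to left:
  0+1 = 1
  0+0 = 0
  1+1 = 0 carry 1
  0+1+1 = 0 carry 1
  1+1+1 = 1 carry 1
  1+0+1 = 0 carry 1
  1+0+1 = 0 carry 1
  0+1+1 = 0 carry 1
  1+1+1 = 1 carry 1
  0+0+1 = 1
  1+1 = 0 carry 1
  1+1+1 = 1 carry 1
  0+1+1 = 0 carry 1
  1+0+1 = 0 carry 1
  1+0+1 = 0 carry 1
  1+1+1 = 1 carry 1
  1+0+1 = 0 carry 1
  1+0+1 = 0 carry 1
  1+1+1 = 1 carry 1
  1+1+1 = 1 carry 1
  final carry 1

0b111001000101100010001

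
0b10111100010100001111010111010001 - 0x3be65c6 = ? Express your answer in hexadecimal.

0b10111100010100001111010111010001 = 0xbc50f5d1 in hexadecimal.
Subtract column by column in base 16:
  1-6 → b (borrow)
  d-c-1 → 0
  5-5 → 0
  f-6 → 9
  0-e → 2 (borrow)
  5-b-1 → 9 (borrow)
  c-3-1 → 8
  b-0 → b

0xb892900b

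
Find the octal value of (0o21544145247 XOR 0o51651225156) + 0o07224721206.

First 0o21544145247 XOR 0o51651225156 = 0o70315360311.
Add column by column in base 8, right to left:
  1+6 = 7
  1+0 = 1
  3+2 = 5
  0+1 = 1
  6+2 = 0 carry 1
  3+7+1 = 3 carry 1
  5+4+1 = 2 carry 1
  1+2+1 = 4
  3+2 = 5
  0+7 = 7
  7+0 = 7

0o77542301517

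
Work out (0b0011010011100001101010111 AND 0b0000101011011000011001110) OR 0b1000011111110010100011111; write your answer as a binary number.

0b0011010011100001101010111 AND 0b0000101011011000011001110 = 0b0000000011000000001000110.
Then OR with 0b1000011111110010100011111.

0b1000011111110010101011111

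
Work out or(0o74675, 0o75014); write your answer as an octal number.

OR each oct digit independently (no carries):
  7|7=7, 4|5=5, 6|0=6, 7|1=7, 5|4=5

0o75675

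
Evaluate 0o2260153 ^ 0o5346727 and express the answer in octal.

0o7126674

XOR each oct digit independently (no carries):
  2^5=7, 2^3=1, 6^4=2, 0^6=6, 1^7=6, 5^2=7, 3^7=4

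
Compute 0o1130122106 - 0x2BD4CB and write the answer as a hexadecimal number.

0o1130122106 = 0x960A446 in hexadecimal.
Subtract column by column in base 16:
  6-B → B (borrow)
  4-C-1 → 7 (borrow)
  4-4-1 → F (borrow)
  A-D-1 → C (borrow)
  0-B-1 → 4 (borrow)
  6-2-1 → 3
  9-0 → 9

0x934CF7B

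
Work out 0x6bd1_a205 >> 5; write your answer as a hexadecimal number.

0x35e8d10

5 bits is not a whole number of base-16 digits; in binary: 1101011110100011010001000000101 >> 5 = 11010111101000110100010000.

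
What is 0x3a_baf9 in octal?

0o16535371

Expand each hex digit to 4 bits: 3=0011 a=1010 b=1011 a=1010 f=1111 9=1001.
Group the bits in threes: 001 110 101 011 101 011 111 001 → 16535371.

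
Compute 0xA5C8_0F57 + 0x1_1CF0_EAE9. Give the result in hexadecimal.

Add column by column in base 16, right to left:
  7+9 = 0 carry 1
  5+E+1 = 4 carry 1
  F+A+1 = A carry 1
  0+E+1 = F
  8+0 = 8
  C+F = B carry 1
  5+C+1 = 2 carry 1
  A+1+1 = C
  0+1 = 1

0x1C2B8FA40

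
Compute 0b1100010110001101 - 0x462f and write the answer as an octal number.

0b1100010110001101 = 0o142615 in octal.
0x462f = 0o43057 in octal.
Subtract column by column in base 8:
  5-7 → 6 (borrow)
  1-5-1 → 3 (borrow)
  6-0-1 → 5
  2-3 → 7 (borrow)
  4-4-1 → 7 (borrow)
  1-0-1 → 0

0o77536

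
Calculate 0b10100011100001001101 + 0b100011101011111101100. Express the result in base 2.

Add column by column in base 2, right to left:
  1+0 = 1
  0+0 = 0
  1+1 = 0 carry 1
  1+1+1 = 1 carry 1
  0+0+1 = 1
  0+1 = 1
  1+1 = 0 carry 1
  0+1+1 = 0 carry 1
  0+1+1 = 0 carry 1
  0+1+1 = 0 carry 1
  0+1+1 = 0 carry 1
  1+0+1 = 0 carry 1
  1+1+1 = 1 carry 1
  1+0+1 = 0 carry 1
  0+1+1 = 0 carry 1
  0+1+1 = 0 carry 1
  0+1+1 = 0 carry 1
  1+0+1 = 0 carry 1
  0+0+1 = 1
  1+0 = 1
  0+1 = 1

0b111000001000000111001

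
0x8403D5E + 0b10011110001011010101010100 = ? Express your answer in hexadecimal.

0b10011110001011010101010100 = 0x278B554 in hexadecimal.
Add column by column in base 16, right to left:
  E+4 = 2 carry 1
  5+5+1 = B
  D+5 = 2 carry 1
  3+B+1 = F
  0+8 = 8
  4+7 = B
  8+2 = A

0xAB8F2B2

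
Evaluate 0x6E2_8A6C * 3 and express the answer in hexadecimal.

0x14A79F44

Multiply each base-16 digit by 3, carrying:
  C×3 = 36 → write 4 carry 2
  6×3+2 = 20 → write 4 carry 1
  A×3+1 = 31 → write F carry 1
  8×3+1 = 25 → write 9 carry 1
  2×3+1 = 7 → write 7
  E×3 = 42 → write A carry 2
  6×3+2 = 20 → write 4 carry 1
  remaining carry: 1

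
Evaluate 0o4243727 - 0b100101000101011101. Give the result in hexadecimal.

0o4243727 = 0x1147d7 in hexadecimal.
0b100101000101011101 = 0x2515d in hexadecimal.
Subtract column by column in base 16:
  7-d → a (borrow)
  d-5-1 → 7
  7-1 → 6
  4-5 → f (borrow)
  1-2-1 → e (borrow)
  1-0-1 → 0

0xef67a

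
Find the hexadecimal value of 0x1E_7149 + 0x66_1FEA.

0x849133

Add column by column in base 16, right to left:
  9+A = 3 carry 1
  4+E+1 = 3 carry 1
  1+F+1 = 1 carry 1
  7+1+1 = 9
  E+6 = 4 carry 1
  1+6+1 = 8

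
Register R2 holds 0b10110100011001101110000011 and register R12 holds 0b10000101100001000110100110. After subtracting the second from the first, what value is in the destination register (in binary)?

0b101110111000100111011101

Subtract column by column in base 2:
  1-0 → 1
  1-1 → 0
  0-1 → 1 (borrow)
  0-0-1 → 1 (borrow)
  0-0-1 → 1 (borrow)
  0-1-1 → 0 (borrow)
  0-0-1 → 1 (borrow)
  1-1-1 → 1 (borrow)
  1-1-1 → 1 (borrow)
  1-0-1 → 0
  0-0 → 0
  1-0 → 1
  1-1 → 0
  0-0 → 0
  0-0 → 0
  1-0 → 1
  1-0 → 1
  0-1 → 1 (borrow)
  0-1-1 → 0 (borrow)
  0-0-1 → 1 (borrow)
  1-1-1 → 1 (borrow)
  0-0-1 → 1 (borrow)
  1-0-1 → 0
  1-0 → 1
  0-0 → 0
  1-1 → 0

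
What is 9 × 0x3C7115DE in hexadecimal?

0x21FF9C4CE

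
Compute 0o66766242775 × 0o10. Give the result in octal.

Multiply each base-8 digit by 8, carrying:
  5×8 = 40 → write 0 carry 5
  7×8+5 = 61 → write 5 carry 7
  7×8+7 = 63 → write 7 carry 7
  2×8+7 = 23 → write 7 carry 2
  4×8+2 = 34 → write 2 carry 4
  2×8+4 = 20 → write 4 carry 2
  6×8+2 = 50 → write 2 carry 6
  6×8+6 = 54 → write 6 carry 6
  7×8+6 = 62 → write 6 carry 7
  6×8+7 = 55 → write 7 carry 6
  6×8+6 = 54 → write 6 carry 6
  remaining carry: 6

0o667662427750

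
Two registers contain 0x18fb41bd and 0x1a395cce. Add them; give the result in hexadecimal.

0x33349e8b

Add column by column in base 16, right to left:
  d+e = b carry 1
  b+c+1 = 8 carry 1
  1+c+1 = e
  4+5 = 9
  b+9 = 4 carry 1
  f+3+1 = 3 carry 1
  8+a+1 = 3 carry 1
  1+1+1 = 3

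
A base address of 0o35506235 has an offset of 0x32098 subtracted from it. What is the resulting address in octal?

0o34666005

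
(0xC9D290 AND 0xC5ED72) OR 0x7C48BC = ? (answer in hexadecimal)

0xC9D290 AND 0xC5ED72 = 0xC1C010.
Then OR with 0x7C48BC.

0xFDC8BC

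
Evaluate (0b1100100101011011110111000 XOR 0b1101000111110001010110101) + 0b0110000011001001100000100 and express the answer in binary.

0b111100101110100000010001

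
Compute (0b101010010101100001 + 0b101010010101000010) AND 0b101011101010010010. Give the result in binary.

Add column by column in base 2, right to left:
  1+0 = 1
  0+1 = 1
  0+0 = 0
  0+0 = 0
  0+0 = 0
  1+0 = 1
  1+1 = 0 carry 1
  0+0+1 = 1
  1+1 = 0 carry 1
  0+0+1 = 1
  1+1 = 0 carry 1
  0+0+1 = 1
  0+0 = 0
  1+1 = 0 carry 1
  0+0+1 = 1
  1+1 = 0 carry 1
  0+0+1 = 1
  1+1 = 0 carry 1
  final carry 1
Sum = 0b1010100101010100011; now AND with 0b101011101010010010:
  1010100101010100011
& 0101011101010010010
= 0000000101010000010

0b101010000010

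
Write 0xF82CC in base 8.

Expand each hex digit to 4 bits: F=1111 8=1000 2=0010 C=1100 C=1100.
Group the bits in threes: 011 111 000 001 011 001 100 → 3701314.

0o3701314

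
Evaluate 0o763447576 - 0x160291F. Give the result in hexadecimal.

0o763447576 = 0x7CE4F7E in hexadecimal.
Subtract column by column in base 16:
  E-F → F (borrow)
  7-1-1 → 5
  F-9 → 6
  4-2 → 2
  E-0 → E
  C-6 → 6
  7-1 → 6

0x66E265F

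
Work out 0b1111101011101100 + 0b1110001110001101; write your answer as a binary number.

0b11101111001111001

Add column by column in base 2, right to left:
  0+1 = 1
  0+0 = 0
  1+1 = 0 carry 1
  1+1+1 = 1 carry 1
  0+0+1 = 1
  1+0 = 1
  1+0 = 1
  1+1 = 0 carry 1
  0+1+1 = 0 carry 1
  1+1+1 = 1 carry 1
  0+0+1 = 1
  1+0 = 1
  1+0 = 1
  1+1 = 0 carry 1
  1+1+1 = 1 carry 1
  1+1+1 = 1 carry 1
  final carry 1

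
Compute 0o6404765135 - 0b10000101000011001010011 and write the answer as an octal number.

0o6364262012

0b10000101000011001010011 = 0o20503123 in octal.
Subtract column by column in base 8:
  5-3 → 2
  3-2 → 1
  1-1 → 0
  5-3 → 2
  6-0 → 6
  7-5 → 2
  4-0 → 4
  0-2 → 6 (borrow)
  4-0-1 → 3
  6-0 → 6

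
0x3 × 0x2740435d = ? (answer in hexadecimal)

Multiply each base-16 digit by 3, carrying:
  d×3 = 39 → write 7 carry 2
  5×3+2 = 17 → write 1 carry 1
  3×3+1 = 10 → write a
  4×3 = 12 → write c
  0×3 = 0 → write 0
  4×3 = 12 → write c
  7×3 = 21 → write 5 carry 1
  2×3+1 = 7 → write 7

0x75c0ca17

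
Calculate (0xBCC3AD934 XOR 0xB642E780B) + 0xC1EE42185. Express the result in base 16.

First 0xBCC3AD934 XOR 0xB642E780B = 0x0A814A13F.
Add column by column in base 16, right to left:
  F+5 = 4 carry 1
  3+8+1 = C
  1+1 = 2
  A+2 = C
  4+4 = 8
  1+E = F
  8+E = 6 carry 1
  A+1+1 = C
  0+C = C

0xCC6F8C2C4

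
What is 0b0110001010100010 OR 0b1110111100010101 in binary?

0b1110111110110111

OR bit by bit (1 where either bit is 1):
  0110001010100010
| 1110111100010101
= 1110111110110111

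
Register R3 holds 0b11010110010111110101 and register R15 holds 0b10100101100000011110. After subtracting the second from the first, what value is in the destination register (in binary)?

Subtract column by column in base 2:
  1-0 → 1
  0-1 → 1 (borrow)
  1-1-1 → 1 (borrow)
  0-1-1 → 0 (borrow)
  1-1-1 → 1 (borrow)
  1-0-1 → 0
  1-0 → 1
  1-0 → 1
  1-0 → 1
  0-0 → 0
  1-0 → 1
  0-1 → 1 (borrow)
  0-1-1 → 0 (borrow)
  1-0-1 → 0
  1-1 → 0
  0-0 → 0
  1-0 → 1
  0-1 → 1 (borrow)
  1-0-1 → 0
  1-1 → 0

0b110000110111010111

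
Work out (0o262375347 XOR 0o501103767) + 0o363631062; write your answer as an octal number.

First 0o262375347 XOR 0o501103767 = 0o763276420.
Add column by column in base 8, right to left:
  0+2 = 2
  2+6 = 0 carry 1
  4+0+1 = 5
  6+1 = 7
  7+3 = 2 carry 1
  2+6+1 = 1 carry 1
  3+3+1 = 7
  6+6 = 4 carry 1
  7+3+1 = 3 carry 1
  final carry 1

0o1347127502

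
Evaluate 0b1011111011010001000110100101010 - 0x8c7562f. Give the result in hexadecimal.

0x56a136fb

0b1011111011010001000110100101010 = 0x5f688d2a in hexadecimal.
Subtract column by column in base 16:
  a-f → b (borrow)
  2-2-1 → f (borrow)
  d-6-1 → 6
  8-5 → 3
  8-7 → 1
  6-c → a (borrow)
  f-8-1 → 6
  5-0 → 5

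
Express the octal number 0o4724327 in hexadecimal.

0x13a8d7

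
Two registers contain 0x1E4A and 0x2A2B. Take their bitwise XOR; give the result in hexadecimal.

0x3461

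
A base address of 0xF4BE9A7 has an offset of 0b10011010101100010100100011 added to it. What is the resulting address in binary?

0b10001101101101010111011001010

0xF4BE9A7 = 0b1111010010111110100110100111 in binary.
Add column by column in base 2, right to left:
  1+1 = 0 carry 1
  1+1+1 = 1 carry 1
  1+0+1 = 0 carry 1
  0+0+1 = 1
  0+0 = 0
  1+1 = 0 carry 1
  0+0+1 = 1
  1+0 = 1
  1+1 = 0 carry 1
  0+0+1 = 1
  0+1 = 1
  1+0 = 1
  0+0 = 0
  1+0 = 1
  1+1 = 0 carry 1
  1+1+1 = 1 carry 1
  1+0+1 = 0 carry 1
  1+1+1 = 1 carry 1
  0+0+1 = 1
  1+1 = 0 carry 1
  0+0+1 = 1
  0+1 = 1
  1+1 = 0 carry 1
  0+0+1 = 1
  1+0 = 1
  1+1 = 0 carry 1
  1+0+1 = 0 carry 1
  1+0+1 = 0 carry 1
  final carry 1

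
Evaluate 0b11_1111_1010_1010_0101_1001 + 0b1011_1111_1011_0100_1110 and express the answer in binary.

Add column by column in base 2, right to left:
  1+0 = 1
  0+1 = 1
  0+1 = 1
  1+1 = 0 carry 1
  1+0+1 = 0 carry 1
  0+0+1 = 1
  1+1 = 0 carry 1
  0+0+1 = 1
  0+1 = 1
  1+1 = 0 carry 1
  0+0+1 = 1
  1+1 = 0 carry 1
  0+1+1 = 0 carry 1
  1+1+1 = 1 carry 1
  0+1+1 = 0 carry 1
  1+1+1 = 1 carry 1
  1+1+1 = 1 carry 1
  1+1+1 = 1 carry 1
  1+0+1 = 0 carry 1
  1+1+1 = 1 carry 1
  1+0+1 = 0 carry 1
  1+0+1 = 0 carry 1
  final carry 1

0b10010111010010110100111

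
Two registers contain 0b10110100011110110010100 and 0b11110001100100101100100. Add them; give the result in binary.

0b110100110000011011111000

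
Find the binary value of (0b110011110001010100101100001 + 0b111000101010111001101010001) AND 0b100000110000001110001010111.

0b100000010000001110000010010

Add column by column in base 2, right to left:
  1+1 = 0 carry 1
  0+0+1 = 1
  0+0 = 0
  0+0 = 0
  0+1 = 1
  1+0 = 1
  1+1 = 0 carry 1
  0+0+1 = 1
  1+1 = 0 carry 1
  0+1+1 = 0 carry 1
  0+0+1 = 1
  1+0 = 1
  0+1 = 1
  1+1 = 0 carry 1
  0+1+1 = 0 carry 1
  1+0+1 = 0 carry 1
  0+1+1 = 0 carry 1
  0+0+1 = 1
  0+1 = 1
  1+0 = 1
  1+1 = 0 carry 1
  1+0+1 = 0 carry 1
  1+0+1 = 0 carry 1
  0+0+1 = 1
  0+1 = 1
  1+1 = 0 carry 1
  1+1+1 = 1 carry 1
  final carry 1
Sum = 0b1101100011100001110010110010; now AND with 0b100000110000001110001010111:
  1101100011100001110010110010
& 0100000110000001110001010111
= 0100000010000001110000010010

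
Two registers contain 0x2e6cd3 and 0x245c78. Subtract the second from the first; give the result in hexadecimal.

0xa105b

Subtract column by column in base 16:
  3-8 → b (borrow)
  d-7-1 → 5
  c-c → 0
  6-5 → 1
  e-4 → a
  2-2 → 0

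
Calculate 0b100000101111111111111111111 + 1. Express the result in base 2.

0b100000110000000000000000000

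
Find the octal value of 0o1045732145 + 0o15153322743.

Add column by column in base 8, right to left:
  5+3 = 0 carry 1
  4+4+1 = 1 carry 1
  1+7+1 = 1 carry 1
  2+2+1 = 5
  3+2 = 5
  7+3 = 2 carry 1
  5+3+1 = 1 carry 1
  4+5+1 = 2 carry 1
  0+1+1 = 2
  1+5 = 6
  0+1 = 1

0o16221255110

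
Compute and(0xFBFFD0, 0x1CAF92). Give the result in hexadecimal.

AND each hex digit independently (no carries):
  F&1=1, B&C=8, F&A=A, F&F=F, D&9=9, 0&2=0

0x18AF90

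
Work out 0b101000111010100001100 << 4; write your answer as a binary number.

Left shift by 4: append 4 zero bits.

0b1010001110101000011000000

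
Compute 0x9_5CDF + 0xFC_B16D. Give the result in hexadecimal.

0x1060E4C

Add column by column in base 16, right to left:
  F+D = C carry 1
  D+6+1 = 4 carry 1
  C+1+1 = E
  5+B = 0 carry 1
  9+C+1 = 6 carry 1
  0+F+1 = 0 carry 1
  final carry 1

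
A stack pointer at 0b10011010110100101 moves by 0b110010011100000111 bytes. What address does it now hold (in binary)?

Add column by column in base 2, right to left:
  1+1 = 0 carry 1
  0+1+1 = 0 carry 1
  1+1+1 = 1 carry 1
  0+0+1 = 1
  0+0 = 0
  1+0 = 1
  0+0 = 0
  1+0 = 1
  1+1 = 0 carry 1
  0+1+1 = 0 carry 1
  1+1+1 = 1 carry 1
  0+0+1 = 1
  1+0 = 1
  1+1 = 0 carry 1
  0+0+1 = 1
  0+0 = 0
  1+1 = 0 carry 1
  0+1+1 = 0 carry 1
  final carry 1

0b1000101110010101100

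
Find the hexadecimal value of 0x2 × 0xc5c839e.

Multiply each base-16 digit by 2, carrying:
  e×2 = 28 → write c carry 1
  9×2+1 = 19 → write 3 carry 1
  3×2+1 = 7 → write 7
  8×2 = 16 → write 0 carry 1
  c×2+1 = 25 → write 9 carry 1
  5×2+1 = 11 → write b
  c×2 = 24 → write 8 carry 1
  remaining carry: 1

0x18b9073c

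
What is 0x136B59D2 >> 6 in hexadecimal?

0x4DAD67

6 bits is not a whole number of base-16 digits; in binary: 10011011010110101100111010010 >> 6 = 10011011010110101100111.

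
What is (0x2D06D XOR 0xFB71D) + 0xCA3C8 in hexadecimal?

0x1A0B38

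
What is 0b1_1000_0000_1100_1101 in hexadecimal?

0x180CD

Group the bits into nibbles: 0001 1000 0000 1100 1101 → 180CD.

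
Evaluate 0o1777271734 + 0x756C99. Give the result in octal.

0o2034560165

0x756C99 = 0o35266231 in octal.
Add column by column in base 8, right to left:
  4+1 = 5
  3+3 = 6
  7+2 = 1 carry 1
  1+6+1 = 0 carry 1
  7+6+1 = 6 carry 1
  2+2+1 = 5
  7+5 = 4 carry 1
  7+3+1 = 3 carry 1
  7+0+1 = 0 carry 1
  1+0+1 = 2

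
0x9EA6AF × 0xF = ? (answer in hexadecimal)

0x94BC441

Multiply each base-16 digit by 15, carrying:
  F×15 = 225 → write 1 carry 14
  A×15+14 = 164 → write 4 carry 10
  6×15+10 = 100 → write 4 carry 6
  A×15+6 = 156 → write C carry 9
  E×15+9 = 219 → write B carry 13
  9×15+13 = 148 → write 4 carry 9
  remaining carry: 9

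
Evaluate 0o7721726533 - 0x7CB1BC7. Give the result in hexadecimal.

0x377C9194

0o7721726533 = 0x3F47AD5B in hexadecimal.
Subtract column by column in base 16:
  B-7 → 4
  5-C → 9 (borrow)
  D-B-1 → 1
  A-1 → 9
  7-B → C (borrow)
  4-C-1 → 7 (borrow)
  F-7-1 → 7
  3-0 → 3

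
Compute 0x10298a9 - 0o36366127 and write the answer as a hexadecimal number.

0o36366127 = 0x79ec57 in hexadecimal.
Subtract column by column in base 16:
  9-7 → 2
  a-5 → 5
  8-c → c (borrow)
  9-e-1 → a (borrow)
  2-9-1 → 8 (borrow)
  0-7-1 → 8 (borrow)
  1-0-1 → 0

0x88ac52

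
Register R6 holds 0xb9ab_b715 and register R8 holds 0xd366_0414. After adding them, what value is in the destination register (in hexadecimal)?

0x18d11bb29

Add column by column in base 16, right to left:
  5+4 = 9
  1+1 = 2
  7+4 = b
  b+0 = b
  b+6 = 1 carry 1
  a+6+1 = 1 carry 1
  9+3+1 = d
  b+d = 8 carry 1
  final carry 1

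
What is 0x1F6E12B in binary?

Expand each hex digit to 4 bits: 1=0001 F=1111 6=0110 E=1110 1=0001 2=0010 B=1011.

0b1111101101110000100101011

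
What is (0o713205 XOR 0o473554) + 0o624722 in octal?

0o1205673

First 0o713205 XOR 0o473554 = 0o360751.
Add column by column in base 8, right to left:
  1+2 = 3
  5+2 = 7
  7+7 = 6 carry 1
  0+4+1 = 5
  6+2 = 0 carry 1
  3+6+1 = 2 carry 1
  final carry 1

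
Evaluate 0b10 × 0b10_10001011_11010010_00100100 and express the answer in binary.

Multiply each base-2 digit by 2, carrying:
  0×2 = 0 → write 0
  0×2 = 0 → write 0
  1×2 = 2 → write 0 carry 1
  0×2+1 = 1 → write 1
  0×2 = 0 → write 0
  1×2 = 2 → write 0 carry 1
  0×2+1 = 1 → write 1
  0×2 = 0 → write 0
  0×2 = 0 → write 0
  1×2 = 2 → write 0 carry 1
  0×2+1 = 1 → write 1
  0×2 = 0 → write 0
  1×2 = 2 → write 0 carry 1
  0×2+1 = 1 → write 1
  1×2 = 2 → write 0 carry 1
  1×2+1 = 3 → write 1 carry 1
  1×2+1 = 3 → write 1 carry 1
  1×2+1 = 3 → write 1 carry 1
  0×2+1 = 1 → write 1
  1×2 = 2 → write 0 carry 1
  0×2+1 = 1 → write 1
  0×2 = 0 → write 0
  0×2 = 0 → write 0
  1×2 = 2 → write 0 carry 1
  0×2+1 = 1 → write 1
  1×2 = 2 → write 0 carry 1
  remaining carry: 1

0b101000101111010010001001000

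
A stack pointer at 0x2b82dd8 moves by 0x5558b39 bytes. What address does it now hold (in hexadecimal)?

0x80db911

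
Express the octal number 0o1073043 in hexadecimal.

0x47623

Each octal digit is 3 bits: 1=001 0=000 7=111 3=011 0=000 4=100 3=011.
Group the bits into nibbles: 0100 0111 0110 0010 0011 → 47623.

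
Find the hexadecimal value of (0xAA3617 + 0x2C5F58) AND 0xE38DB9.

Add column by column in base 16, right to left:
  7+8 = F
  1+5 = 6
  6+F = 5 carry 1
  3+5+1 = 9
  A+C = 6 carry 1
  A+2+1 = D
Sum = 0xD6956F; now AND with 0xE38DB9:
  D&E=C, 6&3=2, 9&8=8, 5&D=5, 6&B=2, F&9=9

0xC28529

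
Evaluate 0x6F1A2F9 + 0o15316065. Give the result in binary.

0b111001001110011111100101110

0x6F1A2F9 = 0b110111100011010001011111001 in binary.
0o15316065 = 0b1101011001110000110101 in binary.
Add column by column in base 2, right to left:
  1+1 = 0 carry 1
  0+0+1 = 1
  0+1 = 1
  1+0 = 1
  1+1 = 0 carry 1
  1+1+1 = 1 carry 1
  1+0+1 = 0 carry 1
  1+0+1 = 0 carry 1
  0+0+1 = 1
  1+0 = 1
  0+1 = 1
  0+1 = 1
  0+1 = 1
  1+0 = 1
  0+0 = 0
  1+1 = 0 carry 1
  1+1+1 = 1 carry 1
  0+0+1 = 1
  0+1 = 1
  0+0 = 0
  1+1 = 0 carry 1
  1+1+1 = 1 carry 1
  1+0+1 = 0 carry 1
  1+0+1 = 0 carry 1
  0+0+1 = 1
  1+0 = 1
  1+0 = 1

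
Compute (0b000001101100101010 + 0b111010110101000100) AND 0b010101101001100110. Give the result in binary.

0b10100100001100110

Add column by column in base 2, right to left:
  0+0 = 0
  1+0 = 1
  0+1 = 1
  1+0 = 1
  0+0 = 0
  1+0 = 1
  0+1 = 1
  0+0 = 0
  1+1 = 0 carry 1
  1+0+1 = 0 carry 1
  0+1+1 = 0 carry 1
  1+1+1 = 1 carry 1
  1+0+1 = 0 carry 1
  0+1+1 = 0 carry 1
  0+0+1 = 1
  0+1 = 1
  0+1 = 1
  0+1 = 1
Sum = 0b111100100001101110; now AND with 0b010101101001100110:
  111100100001101110
& 010101101001100110
= 010100100001100110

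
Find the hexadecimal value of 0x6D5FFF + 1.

0x6D6000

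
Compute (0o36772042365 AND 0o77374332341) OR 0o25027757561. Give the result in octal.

0o36772042365 AND 0o77374332341 = 0o36370002341.
Then OR with 0o25027757561.

0o37377757761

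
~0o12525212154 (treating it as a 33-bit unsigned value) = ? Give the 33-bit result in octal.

0o65252565623

Each oct digit d becomes 7−d:
  1→6, 2→5, 5→2, 2→5, 5→2, 2→5, 1→6, 2→5, 1→6, 5→2, 4→3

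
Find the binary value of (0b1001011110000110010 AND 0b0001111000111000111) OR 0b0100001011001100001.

0b1001011110000110010 AND 0b0001111000111000111 = 0b0001011000000000010.
Then OR with 0b0100001011001100001.

0b101011011001100011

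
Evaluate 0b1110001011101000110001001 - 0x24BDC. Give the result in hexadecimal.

0b1110001011101000110001001 = 0x1C5D189 in hexadecimal.
Subtract column by column in base 16:
  9-C → D (borrow)
  8-D-1 → A (borrow)
  1-B-1 → 5 (borrow)
  D-4-1 → 8
  5-2 → 3
  C-0 → C
  1-0 → 1

0x1C385AD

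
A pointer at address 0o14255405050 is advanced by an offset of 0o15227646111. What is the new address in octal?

0o31505253161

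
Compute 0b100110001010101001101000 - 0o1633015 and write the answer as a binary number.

0b100100010111010001011011

0o1633015 = 0b1110011011000001101 in binary.
Subtract column by column in base 2:
  0-1 → 1 (borrow)
  0-0-1 → 1 (borrow)
  0-1-1 → 0 (borrow)
  1-1-1 → 1 (borrow)
  0-0-1 → 1 (borrow)
  1-0-1 → 0
  1-0 → 1
  0-0 → 0
  0-0 → 0
  1-1 → 0
  0-1 → 1 (borrow)
  1-0-1 → 0
  0-1 → 1 (borrow)
  1-1-1 → 1 (borrow)
  0-0-1 → 1 (borrow)
  1-0-1 → 0
  0-1 → 1 (borrow)
  0-1-1 → 0 (borrow)
  0-1-1 → 0 (borrow)
  1-0-1 → 0
  1-0 → 1
  0-0 → 0
  0-0 → 0
  1-0 → 1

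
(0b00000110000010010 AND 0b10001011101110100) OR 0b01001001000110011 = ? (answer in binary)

0b1001011000110011

0b00000110000010010 AND 0b10001011101110100 = 0b00000010000010000.
Then OR with 0b01001001000110011.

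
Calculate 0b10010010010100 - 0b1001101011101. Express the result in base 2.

0b1000100110111

Subtract column by column in base 2:
  0-1 → 1 (borrow)
  0-0-1 → 1 (borrow)
  1-1-1 → 1 (borrow)
  0-1-1 → 0 (borrow)
  1-1-1 → 1 (borrow)
  0-0-1 → 1 (borrow)
  0-1-1 → 0 (borrow)
  1-0-1 → 0
  0-1 → 1 (borrow)
  0-1-1 → 0 (borrow)
  1-0-1 → 0
  0-0 → 0
  0-1 → 1 (borrow)
  1-0-1 → 0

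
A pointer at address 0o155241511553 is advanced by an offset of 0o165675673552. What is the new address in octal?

0o343137405325

Add column by column in base 8, right to left:
  3+2 = 5
  5+5 = 2 carry 1
  5+5+1 = 3 carry 1
  1+3+1 = 5
  1+7 = 0 carry 1
  5+6+1 = 4 carry 1
  1+5+1 = 7
  4+7 = 3 carry 1
  2+6+1 = 1 carry 1
  5+5+1 = 3 carry 1
  5+6+1 = 4 carry 1
  1+1+1 = 3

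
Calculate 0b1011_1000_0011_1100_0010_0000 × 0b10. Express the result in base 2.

Multiply each base-2 digit by 2, carrying:
  0×2 = 0 → write 0
  0×2 = 0 → write 0
  0×2 = 0 → write 0
  0×2 = 0 → write 0
  0×2 = 0 → write 0
  1×2 = 2 → write 0 carry 1
  0×2+1 = 1 → write 1
  0×2 = 0 → write 0
  0×2 = 0 → write 0
  0×2 = 0 → write 0
  1×2 = 2 → write 0 carry 1
  1×2+1 = 3 → write 1 carry 1
  1×2+1 = 3 → write 1 carry 1
  1×2+1 = 3 → write 1 carry 1
  0×2+1 = 1 → write 1
  0×2 = 0 → write 0
  0×2 = 0 → write 0
  0×2 = 0 → write 0
  0×2 = 0 → write 0
  1×2 = 2 → write 0 carry 1
  1×2+1 = 3 → write 1 carry 1
  1×2+1 = 3 → write 1 carry 1
  0×2+1 = 1 → write 1
  1×2 = 2 → write 0 carry 1
  remaining carry: 1

0b1011100000111100001000000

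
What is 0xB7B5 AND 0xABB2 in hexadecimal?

AND each hex digit independently (no carries):
  B&A=A, 7&B=3, B&B=B, 5&2=0

0xA3B0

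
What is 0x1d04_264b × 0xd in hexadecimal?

0x17935f1cf

Multiply each base-16 digit by 13, carrying:
  b×13 = 143 → write f carry 8
  4×13+8 = 60 → write c carry 3
  6×13+3 = 81 → write 1 carry 5
  2×13+5 = 31 → write f carry 1
  4×13+1 = 53 → write 5 carry 3
  0×13+3 = 3 → write 3
  d×13 = 169 → write 9 carry 10
  1×13+10 = 23 → write 7 carry 1
  remaining carry: 1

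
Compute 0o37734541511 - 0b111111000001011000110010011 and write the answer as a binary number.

0b11110111100100100001000110110110

0o37734541511 = 0b11111111011100101100001101001001 in binary.
Subtract column by column in base 2:
  1-1 → 0
  0-1 → 1 (borrow)
  0-0-1 → 1 (borrow)
  1-0-1 → 0
  0-1 → 1 (borrow)
  0-0-1 → 1 (borrow)
  1-0-1 → 0
  0-1 → 1 (borrow)
  1-1-1 → 1 (borrow)
  1-0-1 → 0
  0-0 → 0
  0-0 → 0
  0-1 → 1 (borrow)
  0-1-1 → 0 (borrow)
  1-0-1 → 0
  1-1 → 0
  0-0 → 0
  1-0 → 1
  0-0 → 0
  0-0 → 0
  1-0 → 1
  1-1 → 0
  1-1 → 0
  0-1 → 1 (borrow)
  1-1-1 → 1 (borrow)
  1-1-1 → 1 (borrow)
  1-1-1 → 1 (borrow)
  1-0-1 → 0
  1-0 → 1
  1-0 → 1
  1-0 → 1
  1-0 → 1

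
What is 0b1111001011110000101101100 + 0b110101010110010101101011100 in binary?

Add column by column in base 2, right to left:
  0+0 = 0
  0+0 = 0
  1+1 = 0 carry 1
  1+1+1 = 1 carry 1
  0+1+1 = 0 carry 1
  1+0+1 = 0 carry 1
  1+1+1 = 1 carry 1
  0+0+1 = 1
  1+1 = 0 carry 1
  0+1+1 = 0 carry 1
  0+0+1 = 1
  0+1 = 1
  0+0 = 0
  1+1 = 0 carry 1
  1+0+1 = 0 carry 1
  1+0+1 = 0 carry 1
  1+1+1 = 1 carry 1
  0+1+1 = 0 carry 1
  1+0+1 = 0 carry 1
  0+1+1 = 0 carry 1
  0+0+1 = 1
  1+1 = 0 carry 1
  1+0+1 = 0 carry 1
  1+1+1 = 1 carry 1
  1+0+1 = 0 carry 1
  0+1+1 = 0 carry 1
  0+1+1 = 0 carry 1
  final carry 1

0b1000100100010000110011001000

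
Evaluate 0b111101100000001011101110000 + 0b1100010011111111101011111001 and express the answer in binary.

Add column by column in base 2, right to left:
  0+1 = 1
  0+0 = 0
  0+0 = 0
  0+1 = 1
  1+1 = 0 carry 1
  1+1+1 = 1 carry 1
  1+1+1 = 1 carry 1
  0+1+1 = 0 carry 1
  1+0+1 = 0 carry 1
  1+1+1 = 1 carry 1
  1+0+1 = 0 carry 1
  0+1+1 = 0 carry 1
  1+1+1 = 1 carry 1
  0+1+1 = 0 carry 1
  0+1+1 = 0 carry 1
  0+1+1 = 0 carry 1
  0+1+1 = 0 carry 1
  0+1+1 = 0 carry 1
  0+1+1 = 0 carry 1
  0+1+1 = 0 carry 1
  1+0+1 = 0 carry 1
  1+0+1 = 0 carry 1
  0+1+1 = 0 carry 1
  1+0+1 = 0 carry 1
  1+0+1 = 0 carry 1
  1+0+1 = 0 carry 1
  1+1+1 = 1 carry 1
  0+1+1 = 0 carry 1
  final carry 1

0b10100000000000001001001101001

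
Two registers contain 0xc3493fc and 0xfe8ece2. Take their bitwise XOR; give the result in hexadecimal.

0x3dc7f1e

XOR each hex digit independently (no carries):
  c^f=3, 3^e=d, 4^8=c, 9^e=7, 3^c=f, f^e=1, c^2=e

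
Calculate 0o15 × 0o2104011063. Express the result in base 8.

0o33564166227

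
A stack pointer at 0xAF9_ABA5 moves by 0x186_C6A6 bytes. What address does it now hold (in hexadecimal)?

Add column by column in base 16, right to left:
  5+6 = B
  A+A = 4 carry 1
  B+6+1 = 2 carry 1
  A+C+1 = 7 carry 1
  9+6+1 = 0 carry 1
  F+8+1 = 8 carry 1
  A+1+1 = C

0xC80724B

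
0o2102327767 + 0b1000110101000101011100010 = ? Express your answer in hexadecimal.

0x12243AD9

0o2102327767 = 0x1109AFF7 in hexadecimal.
0b1000110101000101011100010 = 0x11A8AE2 in hexadecimal.
Add column by column in base 16, right to left:
  7+2 = 9
  F+E = D carry 1
  F+A+1 = A carry 1
  A+8+1 = 3 carry 1
  9+A+1 = 4 carry 1
  0+1+1 = 2
  1+1 = 2
  1+0 = 1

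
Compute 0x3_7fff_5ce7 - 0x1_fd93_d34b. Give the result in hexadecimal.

Subtract column by column in base 16:
  7-b → c (borrow)
  e-4-1 → 9
  c-3 → 9
  5-d → 8 (borrow)
  f-3-1 → b
  f-9 → 6
  f-d → 2
  7-f → 8 (borrow)
  3-1-1 → 1

0x1826b899c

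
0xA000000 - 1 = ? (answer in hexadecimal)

The trailing 6 digits are 0, so subtracting 1 borrows through: they become F and the next digit up decrements.

0x9FFFFFF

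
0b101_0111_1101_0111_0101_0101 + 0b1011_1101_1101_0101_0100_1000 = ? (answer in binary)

0b1000101011010110010011101

Add column by column in base 2, right to left:
  1+0 = 1
  0+0 = 0
  1+0 = 1
  0+1 = 1
  1+0 = 1
  0+0 = 0
  1+1 = 0 carry 1
  0+0+1 = 1
  1+1 = 0 carry 1
  1+0+1 = 0 carry 1
  1+1+1 = 1 carry 1
  0+0+1 = 1
  1+1 = 0 carry 1
  0+0+1 = 1
  1+1 = 0 carry 1
  1+1+1 = 1 carry 1
  1+1+1 = 1 carry 1
  1+0+1 = 0 carry 1
  1+1+1 = 1 carry 1
  0+1+1 = 0 carry 1
  1+1+1 = 1 carry 1
  0+1+1 = 0 carry 1
  1+0+1 = 0 carry 1
  0+1+1 = 0 carry 1
  final carry 1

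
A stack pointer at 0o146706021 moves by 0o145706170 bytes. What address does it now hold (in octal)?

Add column by column in base 8, right to left:
  1+0 = 1
  2+7 = 1 carry 1
  0+1+1 = 2
  6+6 = 4 carry 1
  0+0+1 = 1
  7+7 = 6 carry 1
  6+5+1 = 4 carry 1
  4+4+1 = 1 carry 1
  1+1+1 = 3

0o314614211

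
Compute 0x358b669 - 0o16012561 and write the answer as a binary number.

0x358b669 = 0b11010110001011011001101001 in binary.
0o16012561 = 0b1110000001010101110001 in binary.
Subtract column by column in base 2:
  1-1 → 0
  0-0 → 0
  0-0 → 0
  1-0 → 1
  0-1 → 1 (borrow)
  1-1-1 → 1 (borrow)
  1-1-1 → 1 (borrow)
  0-0-1 → 1 (borrow)
  0-1-1 → 0 (borrow)
  1-0-1 → 0
  1-1 → 0
  0-0 → 0
  1-1 → 0
  1-0 → 1
  0-0 → 0
  1-0 → 1
  0-0 → 0
  0-0 → 0
  0-0 → 0
  1-1 → 0
  1-1 → 0
  0-1 → 1 (borrow)
  1-0-1 → 0
  0-0 → 0
  1-0 → 1
  1-0 → 1

0b11001000001010000011111000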